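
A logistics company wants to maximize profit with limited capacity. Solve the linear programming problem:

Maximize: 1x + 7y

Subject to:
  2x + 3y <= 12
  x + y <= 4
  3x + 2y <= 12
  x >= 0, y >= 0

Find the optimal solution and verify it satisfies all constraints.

Feasible vertices: (0, 0), (0, 4), (4, 0)
Objective 1x + 7y at each vertex:
  (0, 0): 0
  (0, 4): 28
  (4, 0): 4
Maximum is 28 at (0, 4).
Verify constraints at (x, y) = (0, 4):
  2*0 + 3*4 = 12 <= 12 (active)
  1*0 + 1*4 = 4 <= 4 (active)
  3*0 + 2*4 = 8 <= 12
  x = 0 >= 0, y = 4 >= 0. All constraints satisfied.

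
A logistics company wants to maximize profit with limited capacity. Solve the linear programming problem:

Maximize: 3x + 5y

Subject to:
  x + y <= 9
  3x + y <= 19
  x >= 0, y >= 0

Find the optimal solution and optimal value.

Feasible vertices: (0, 0), (0, 9), (5, 4), (19/3, 0)
Objective 3x + 5y at each:
  (0, 0): 0
  (0, 9): 45
  (5, 4): 35
  (19/3, 0): 19
Maximum is 45 at (0, 9).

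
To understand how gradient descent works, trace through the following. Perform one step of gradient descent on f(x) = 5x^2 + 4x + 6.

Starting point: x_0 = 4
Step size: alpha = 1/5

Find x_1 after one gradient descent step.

f(x) = 5x^2 + 4x + 6
f'(x) = 10x + 4
f'(4) = 10*4 + (4) = 44
x_1 = x_0 - alpha * f'(x_0) = 4 - 1/5 * 44 = -24/5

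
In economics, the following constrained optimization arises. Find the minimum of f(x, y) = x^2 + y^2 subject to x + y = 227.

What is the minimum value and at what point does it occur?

Substitute y = 227 - x into f(x,y) = x^2 + y^2:
g(x) = x^2 + (227 - x)^2 = 2x^2 - 454x + 51529
g'(x) = 4x - 454 = 0  =>  x = 227/2
y = 227 - 227/2 = 227/2
Minimum value = (227/2)^2 + (227/2)^2 = 51529/2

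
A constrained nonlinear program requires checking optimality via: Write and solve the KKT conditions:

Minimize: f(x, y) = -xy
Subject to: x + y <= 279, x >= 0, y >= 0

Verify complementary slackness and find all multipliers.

Problem: min -xy s.t. x + y <= 279 (multiplier lambda), x >= 0 (mu_x), y >= 0 (mu_y)
KKT stationarity: -y + lambda - mu_x = 0, -x + lambda - mu_y = 0, with lambda, mu_x, mu_y >= 0
Complementary slackness: lambda*(x + y - 279) = 0, mu_x*x = 0, mu_y*y = 0
If lambda = 0: y = -mu_x <= 0 and x = -mu_y <= 0 force x = y = 0 with f = 0; but x = y = 279/2 is feasible with f = -77841/4 < 0, so this is not the minimum. Hence lambda > 0 and x + y = 279.
Try x > 0, y > 0 (so mu_x = mu_y = 0): y = lambda, x = lambda => x = y = lambda
x + y = 279 => 2*lambda = 279 => lambda = 279/2
x* = y* = 279/2 > 0, consistent with mu_x = mu_y = 0.
(Any feasible point with x = 0 or y = 0 has f = 0 > -77841/4, so the minimum is not on those boundaries.)
min(-xy) = -77841/4 (i.e. max xy = 77841/4)
Multipliers: lambda = 279/2, mu_x = 0, mu_y = 0
Complementary slackness: lambda*(x + y - 279) = 279/2*(279/2 + 279/2 - 279) = 0, mu_x*x = 0*279/2 = 0, mu_y*y = 0*279/2 = 0. Satisfied.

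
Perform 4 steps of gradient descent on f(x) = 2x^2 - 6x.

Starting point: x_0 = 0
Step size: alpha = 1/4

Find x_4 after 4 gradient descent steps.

f(x) = 2x^2 - 6x, f'(x) = 4x + (-6)
Step 1: f'(0) = -6, x_1 = 0 - 1/4 * -6 = 3/2
Step 2: f'(3/2) = 0, x_2 = 3/2 - 1/4 * 0 = 3/2
Step 3: f'(3/2) = 0, x_3 = 3/2 - 1/4 * 0 = 3/2
Step 4: f'(3/2) = 0, x_4 = 3/2 - 1/4 * 0 = 3/2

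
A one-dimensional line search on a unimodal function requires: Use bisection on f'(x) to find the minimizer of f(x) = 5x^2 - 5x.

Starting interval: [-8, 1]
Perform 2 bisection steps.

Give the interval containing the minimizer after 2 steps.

Finding critical point of f(x) = 5x^2 - 5x using bisection on f'(x) = 10x + -5.
f'(x) = 0 when x = 1/2.
Starting interval: [-8, 1]
Step 1: mid = -7/2, f'(mid) = -40, new interval = [-7/2, 1]
Step 2: mid = -5/4, f'(mid) = -35/2, new interval = [-5/4, 1]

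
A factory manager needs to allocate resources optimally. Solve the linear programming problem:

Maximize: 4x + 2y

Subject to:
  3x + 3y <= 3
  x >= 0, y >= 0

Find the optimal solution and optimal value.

The feasible region has vertices at [(0, 0), (1, 0), (0, 1)].
Checking objective 4x + 2y at each vertex:
  (0, 0): 4*0 + 2*0 = 0
  (1, 0): 4*1 + 2*0 = 4
  (0, 1): 4*0 + 2*1 = 2
Maximum is 4 at (1, 0).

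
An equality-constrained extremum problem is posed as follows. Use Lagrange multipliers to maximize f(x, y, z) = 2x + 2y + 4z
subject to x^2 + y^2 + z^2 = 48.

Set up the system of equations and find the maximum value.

Lagrange conditions: 2 = 2*lambda*x, 2 = 2*lambda*y, 4 = 2*lambda*z
So x:2 = y:2 = z:4, i.e. x = 2t, y = 2t, z = 4t
Constraint: t^2*(2^2 + 2^2 + 4^2) = 48
  t^2 * 24 = 48  =>  t = sqrt(2)
Maximum = 2*2t + 2*2t + 4*4t = 24*sqrt(2) = sqrt(1152)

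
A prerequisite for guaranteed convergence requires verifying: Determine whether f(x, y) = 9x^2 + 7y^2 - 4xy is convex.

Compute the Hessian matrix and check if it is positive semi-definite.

f(x,y) = 9x^2 + 7y^2 - 4xy
Hessian H = [[18, -4], [-4, 14]]
trace(H) = 32, det(H) = 236
Eigenvalues: (32 +/- sqrt(80)) / 2 = 20.47, 11.53
Since both eigenvalues > 0, f is convex.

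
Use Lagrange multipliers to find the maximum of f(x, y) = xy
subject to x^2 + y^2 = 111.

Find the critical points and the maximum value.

Lagrange conditions: y = 2*lambda*x and x = 2*lambda*y
If x = 0 then y = 0, violating the constraint, so x, y != 0.
Dividing: y/x = x/y => x^2 = y^2 => y = x or y = -x
Constraint: 2x^2 = 111 => x^2 = 111/2 => x = +/-sqrt(111/2)
Critical points: (sqrt(111/2), sqrt(111/2)), (-sqrt(111/2), -sqrt(111/2)), (sqrt(111/2), -sqrt(111/2)), (-sqrt(111/2), sqrt(111/2))
  y = x:  xy = x^2 = 111/2  at (sqrt(111/2), sqrt(111/2)) and (-sqrt(111/2), -sqrt(111/2))
  y = -x: xy = -x^2 = -111/2 at (sqrt(111/2), -sqrt(111/2)) and (-sqrt(111/2), sqrt(111/2))
Maximum xy = 111/2 at (sqrt(111/2), sqrt(111/2)) and (-sqrt(111/2), -sqrt(111/2))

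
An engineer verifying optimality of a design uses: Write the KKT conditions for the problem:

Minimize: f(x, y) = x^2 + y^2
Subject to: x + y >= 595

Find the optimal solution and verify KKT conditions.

KKT conditions for min x^2 + y^2 s.t. x + y >= 595:
Stationarity: 2x = mu, 2y = mu
So x = y = mu/2.
Complementary slackness: mu*(x + y - 595) = 0
Primal feasibility: x + y >= 595; dual feasibility: mu >= 0
If mu = 0 then x = y = 0, but 0 + 0 < 595 is infeasible, so the constraint is active.
Constraint active: x + y = 2*(mu/2) = 595 => mu = 595
x = y = 595/2, f = 354025/2
Verify: stationarity 2*(595/2) = 595 = mu; primal 595/2 + 595/2 = 595 >= 595; dual mu = 595 >= 0; complementary slackness 595*(595 - 595) = 0. All KKT conditions hold.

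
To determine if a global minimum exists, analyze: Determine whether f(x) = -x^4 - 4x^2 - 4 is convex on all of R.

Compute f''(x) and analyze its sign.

f(x) = -x^4 - 4x^2 - 4
f'(x) = -4x^3 + -8x
f''(x) = -12x^2 + -8
f''(x) = -12x^2 + -8 <= -8 < 0 for all x
Therefore, f is concave on R.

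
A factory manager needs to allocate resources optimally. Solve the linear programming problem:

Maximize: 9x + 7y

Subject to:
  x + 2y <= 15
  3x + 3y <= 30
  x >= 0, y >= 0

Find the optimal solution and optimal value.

Feasible vertices: (0, 0), (0, 15/2), (5, 5), (10, 0)
Objective 9x + 7y at each:
  (0, 0): 0
  (0, 15/2): 105/2
  (5, 5): 80
  (10, 0): 90
Maximum is 90 at (10, 0).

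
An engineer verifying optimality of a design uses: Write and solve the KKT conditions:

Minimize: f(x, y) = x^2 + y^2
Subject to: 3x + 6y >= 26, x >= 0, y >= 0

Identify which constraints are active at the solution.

KKT conditions for min x^2 + y^2 s.t. 3x + 6y >= 26, x >= 0, y >= 0:
Stationarity: 2x = mu*3 + mu_x, 2y = mu*6 + mu_y, with mu, mu_x, mu_y >= 0
Complementary slackness: mu*(3x + 6y - 26) = 0, mu_x*x = 0, mu_y*y = 0
(0, 0) is infeasible (3*0 + 6*0 < 26), so if mu = 0 stationarity would force x = mu_x/2 >= 0, y = mu_y/2 >= 0 with mu_x*x = mu_y*y = 0, i.e. x = y = 0: contradiction. Hence mu > 0 and 3x + 6y = 26 is active.
Try x > 0, y > 0 (so mu_x = mu_y = 0): x = 3*mu/2, y = 6*mu/2
Substitute: 3*(3*mu/2) + 6*(6*mu/2) = 26
  mu*45/2 = 26 => mu = 52/45
x* = 26/15 > 0, y* = 52/15 > 0, consistent with mu_x = mu_y = 0.
f is convex and the constraints are linear, so this KKT point is the global minimum.
f* = 676/45
Active constraints: 3x + 6y >= 26 (holds with equality, mu = 52/45 > 0); x >= 0 and y >= 0 are inactive (mu_x = mu_y = 0).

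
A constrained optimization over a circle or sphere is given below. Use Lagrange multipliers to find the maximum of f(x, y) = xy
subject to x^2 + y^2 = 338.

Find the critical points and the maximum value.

Lagrange conditions: y = 2*lambda*x and x = 2*lambda*y
If x = 0 then y = 0, violating the constraint, so x, y != 0.
Dividing: y/x = x/y => x^2 = y^2 => y = x or y = -x
Constraint: 2x^2 = 338 => x^2 = 169 => x = +/-13
Critical points: (13, 13), (-13, -13), (13, -13), (-13, 13)
  y = x:  xy = x^2 = 169  at (13, 13) and (-13, -13)
  y = -x: xy = -x^2 = -169 at (13, -13) and (-13, 13)
Maximum xy = 169 at (13, 13) and (-13, -13)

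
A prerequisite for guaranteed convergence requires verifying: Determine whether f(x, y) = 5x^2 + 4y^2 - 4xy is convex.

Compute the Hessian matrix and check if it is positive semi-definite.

f(x,y) = 5x^2 + 4y^2 - 4xy
Hessian H = [[10, -4], [-4, 8]]
trace(H) = 18, det(H) = 64
Eigenvalues: (18 +/- sqrt(68)) / 2 = 13.12, 4.877
Since both eigenvalues > 0, f is convex.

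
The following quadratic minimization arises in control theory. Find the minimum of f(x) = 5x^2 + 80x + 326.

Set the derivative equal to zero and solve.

f(x) = 5x^2 + 80x + 326
f'(x) = 10x + (80) = 0
x = -80/10 = -8
f(-8) = 6
Since f''(x) = 10 > 0, this is a minimum.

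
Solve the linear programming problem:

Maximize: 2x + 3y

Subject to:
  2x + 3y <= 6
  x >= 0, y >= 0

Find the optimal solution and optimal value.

The feasible region has vertices at [(0, 0), (3, 0), (0, 2)].
Checking objective 2x + 3y at each vertex:
  (0, 0): 2*0 + 3*0 = 0
  (3, 0): 2*3 + 3*0 = 6
  (0, 2): 2*0 + 3*2 = 6
Maximum is 6 at (3, 0).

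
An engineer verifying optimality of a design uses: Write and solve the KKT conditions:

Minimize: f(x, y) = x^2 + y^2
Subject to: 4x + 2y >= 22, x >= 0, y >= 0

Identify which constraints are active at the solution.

KKT conditions for min x^2 + y^2 s.t. 4x + 2y >= 22, x >= 0, y >= 0:
Stationarity: 2x = mu*4 + mu_x, 2y = mu*2 + mu_y, with mu, mu_x, mu_y >= 0
Complementary slackness: mu*(4x + 2y - 22) = 0, mu_x*x = 0, mu_y*y = 0
(0, 0) is infeasible (4*0 + 2*0 < 22), so if mu = 0 stationarity would force x = mu_x/2 >= 0, y = mu_y/2 >= 0 with mu_x*x = mu_y*y = 0, i.e. x = y = 0: contradiction. Hence mu > 0 and 4x + 2y = 22 is active.
Try x > 0, y > 0 (so mu_x = mu_y = 0): x = 4*mu/2, y = 2*mu/2
Substitute: 4*(4*mu/2) + 2*(2*mu/2) = 22
  mu*20/2 = 22 => mu = 11/5
x* = 22/5 > 0, y* = 11/5 > 0, consistent with mu_x = mu_y = 0.
f is convex and the constraints are linear, so this KKT point is the global minimum.
f* = 121/5
Active constraints: 4x + 2y >= 22 (holds with equality, mu = 11/5 > 0); x >= 0 and y >= 0 are inactive (mu_x = mu_y = 0).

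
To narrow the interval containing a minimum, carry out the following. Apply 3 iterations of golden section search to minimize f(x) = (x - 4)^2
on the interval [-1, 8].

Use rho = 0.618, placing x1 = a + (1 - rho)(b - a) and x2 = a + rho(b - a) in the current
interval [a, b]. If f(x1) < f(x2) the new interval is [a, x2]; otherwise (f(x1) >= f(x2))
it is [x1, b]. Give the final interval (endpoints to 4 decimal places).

Golden section search for min of f(x) = (x - 4)^2 on [-1, 8].
Each step: x1 = a + (1 - rho)(b - a), x2 = a + rho(b - a); if f(x1) < f(x2) keep [a, x2], otherwise keep [x1, b].
Step 1: [-1.0000, 8.0000], x1=2.4380 (f=2.4398), x2=4.5620 (f=0.3158); f(x1) > f(x2) => keep [2.4380, 8.0000]
Step 2: [2.4380, 8.0000], x1=4.5627 (f=0.3166), x2=5.8753 (f=3.5168); f(x1) < f(x2) => keep [2.4380, 5.8753]
Step 3: [2.4380, 5.8753], x1=3.7511 (f=0.0620), x2=4.5623 (f=0.3161); f(x1) < f(x2) => keep [2.4380, 4.5623]
Final interval: [2.4380, 4.5623]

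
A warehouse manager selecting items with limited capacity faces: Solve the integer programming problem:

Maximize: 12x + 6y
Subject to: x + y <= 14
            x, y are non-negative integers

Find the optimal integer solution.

Objective: 12x + 6y, constraint: x + y <= 14
Coefficient of x is 12 >= coefficient of y is 6, so allocate the entire budget to x.
Optimal: x = 14, y = 0, value = 168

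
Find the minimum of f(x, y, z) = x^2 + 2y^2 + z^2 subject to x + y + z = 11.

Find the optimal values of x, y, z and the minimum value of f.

Using Lagrange multipliers on f = x^2 + 2y^2 + z^2 with constraint x + y + z = 11:
Conditions: 2*1*x = lambda, 2*2*y = lambda, 2*1*z = lambda
So x = lambda/2, y = lambda/4, z = lambda/2
Substituting into constraint: lambda * (5/4) = 11
lambda = 44/5
x = 22/5, y = 11/5, z = 22/5
Minimum value = 242/5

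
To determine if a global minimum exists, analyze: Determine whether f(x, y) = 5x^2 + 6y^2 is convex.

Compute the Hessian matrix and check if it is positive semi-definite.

f(x,y) = 5x^2 + 6y^2
Hessian H = [[10, 0], [0, 12]]
trace(H) = 22, det(H) = 120
Eigenvalues: (22 +/- sqrt(4)) / 2 = 12, 10
Since both eigenvalues > 0, f is convex.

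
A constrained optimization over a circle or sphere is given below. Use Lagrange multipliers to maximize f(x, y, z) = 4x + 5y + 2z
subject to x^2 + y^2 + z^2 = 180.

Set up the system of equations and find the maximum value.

Lagrange conditions: 4 = 2*lambda*x, 5 = 2*lambda*y, 2 = 2*lambda*z
So x:4 = y:5 = z:2, i.e. x = 4t, y = 5t, z = 2t
Constraint: t^2*(4^2 + 5^2 + 2^2) = 180
  t^2 * 45 = 180  =>  t = sqrt(4)
Maximum = 4*4t + 5*5t + 2*2t = 45*sqrt(4) = 90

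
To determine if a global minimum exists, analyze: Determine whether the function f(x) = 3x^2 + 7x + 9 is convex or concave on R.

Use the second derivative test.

f(x) = 3x^2 + 7x + 9
f'(x) = 6x + 7
f''(x) = 6
Since f''(x) = 6 > 0 for all x, f is convex on R.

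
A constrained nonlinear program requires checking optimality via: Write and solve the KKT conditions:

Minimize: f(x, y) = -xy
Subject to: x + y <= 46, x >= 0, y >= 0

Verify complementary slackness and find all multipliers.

Problem: min -xy s.t. x + y <= 46 (multiplier lambda), x >= 0 (mu_x), y >= 0 (mu_y)
KKT stationarity: -y + lambda - mu_x = 0, -x + lambda - mu_y = 0, with lambda, mu_x, mu_y >= 0
Complementary slackness: lambda*(x + y - 46) = 0, mu_x*x = 0, mu_y*y = 0
If lambda = 0: y = -mu_x <= 0 and x = -mu_y <= 0 force x = y = 0 with f = 0; but x = y = 23 is feasible with f = -529 < 0, so this is not the minimum. Hence lambda > 0 and x + y = 46.
Try x > 0, y > 0 (so mu_x = mu_y = 0): y = lambda, x = lambda => x = y = lambda
x + y = 46 => 2*lambda = 46 => lambda = 23
x* = y* = 23 > 0, consistent with mu_x = mu_y = 0.
(Any feasible point with x = 0 or y = 0 has f = 0 > -529, so the minimum is not on those boundaries.)
min(-xy) = -529 (i.e. max xy = 529)
Multipliers: lambda = 23, mu_x = 0, mu_y = 0
Complementary slackness: lambda*(x + y - 46) = 23*(23 + 23 - 46) = 0, mu_x*x = 0*23 = 0, mu_y*y = 0*23 = 0. Satisfied.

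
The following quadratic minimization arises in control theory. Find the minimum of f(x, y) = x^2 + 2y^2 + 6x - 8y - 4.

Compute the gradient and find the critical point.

f(x,y) = x^2 + 2y^2 + 6x - 8y - 4
df/dx = 2x + (6) = 0  =>  x = -3
df/dy = 4y + (-8) = 0  =>  y = 2
f(-3, 2) = 1*(-3)^2 + 2*(2)^2 + 6*(-3) + -8*(2) + -4 = -21
Hessian is diagonal with entries 2, 4 > 0, so this is a minimum.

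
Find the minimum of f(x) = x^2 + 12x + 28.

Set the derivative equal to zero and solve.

f(x) = x^2 + 12x + 28
f'(x) = 2x + (12) = 0
x = -12/2 = -6
f(-6) = -8
Since f''(x) = 2 > 0, this is a minimum.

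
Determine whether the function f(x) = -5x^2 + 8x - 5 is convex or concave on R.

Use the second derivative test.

f(x) = -5x^2 + 8x - 5
f'(x) = -10x + 8
f''(x) = -10
Since f''(x) = -10 < 0 for all x, f is concave on R.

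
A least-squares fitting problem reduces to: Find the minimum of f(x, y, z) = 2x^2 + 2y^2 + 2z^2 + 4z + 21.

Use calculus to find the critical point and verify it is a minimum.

f(x,y,z) = 2x^2 + 2y^2 + 2z^2 + 4z + 21
df/dx = 4x + (0) = 0 => x = 0
df/dy = 4y + (0) = 0 => y = 0
df/dz = 4z + (4) = 0 => z = -1
f(0,0,-1) = 2*(0)^2 + 2*(0)^2 + 2*(-1)^2 + 4*(-1) + 21 = 19
Hessian is diagonal with entries 4, 4, 4 > 0, confirmed minimum.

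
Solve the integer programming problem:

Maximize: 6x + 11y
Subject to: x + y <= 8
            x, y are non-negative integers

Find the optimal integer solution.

Objective: 6x + 11y, constraint: x + y <= 8
Coefficient of y is 11 > coefficient of x is 6, so allocate the entire budget to y.
Optimal: x = 0, y = 8, value = 88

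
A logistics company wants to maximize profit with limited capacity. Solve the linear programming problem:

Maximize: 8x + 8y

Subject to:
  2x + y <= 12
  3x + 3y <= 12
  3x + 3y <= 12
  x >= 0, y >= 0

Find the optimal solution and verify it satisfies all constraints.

Feasible vertices: (0, 0), (0, 4), (4, 0)
Objective 8x + 8y at each vertex:
  (0, 0): 0
  (0, 4): 32
  (4, 0): 32
Maximum is 32 at (0, 4).
Verify constraints at (x, y) = (0, 4):
  2*0 + 1*4 = 4 <= 12
  3*0 + 3*4 = 12 <= 12 (active)
  3*0 + 3*4 = 12 <= 12 (active)
  x = 0 >= 0, y = 4 >= 0. All constraints satisfied.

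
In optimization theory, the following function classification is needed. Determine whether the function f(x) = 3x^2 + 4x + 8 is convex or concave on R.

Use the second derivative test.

f(x) = 3x^2 + 4x + 8
f'(x) = 6x + 4
f''(x) = 6
Since f''(x) = 6 > 0 for all x, f is convex on R.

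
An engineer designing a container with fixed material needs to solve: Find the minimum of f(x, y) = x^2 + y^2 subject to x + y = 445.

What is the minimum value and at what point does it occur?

Substitute y = 445 - x into f(x,y) = x^2 + y^2:
g(x) = x^2 + (445 - x)^2 = 2x^2 - 890x + 198025
g'(x) = 4x - 890 = 0  =>  x = 445/2
y = 445 - 445/2 = 445/2
Minimum value = (445/2)^2 + (445/2)^2 = 198025/2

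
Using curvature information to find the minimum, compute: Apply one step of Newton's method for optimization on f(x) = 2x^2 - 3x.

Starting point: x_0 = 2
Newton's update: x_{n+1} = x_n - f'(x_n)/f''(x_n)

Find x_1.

f(x) = 2x^2 - 3x
f'(x) = 4x + (-3), f''(x) = 4
Newton step: x_1 = x_0 - f'(x_0)/f''(x_0)
f'(2) = 5
x_1 = 2 - 5/4 = 3/4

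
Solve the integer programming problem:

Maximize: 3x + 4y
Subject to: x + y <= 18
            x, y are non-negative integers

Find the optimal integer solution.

Objective: 3x + 4y, constraint: x + y <= 18
Coefficient of y is 4 > coefficient of x is 3, so allocate the entire budget to y.
Optimal: x = 0, y = 18, value = 72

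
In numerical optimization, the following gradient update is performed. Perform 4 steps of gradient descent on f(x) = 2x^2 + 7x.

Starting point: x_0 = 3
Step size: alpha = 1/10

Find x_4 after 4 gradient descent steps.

f(x) = 2x^2 + 7x, f'(x) = 4x + (7)
Step 1: f'(3) = 19, x_1 = 3 - 1/10 * 19 = 11/10
Step 2: f'(11/10) = 57/5, x_2 = 11/10 - 1/10 * 57/5 = -1/25
Step 3: f'(-1/25) = 171/25, x_3 = -1/25 - 1/10 * 171/25 = -181/250
Step 4: f'(-181/250) = 513/125, x_4 = -181/250 - 1/10 * 513/125 = -709/625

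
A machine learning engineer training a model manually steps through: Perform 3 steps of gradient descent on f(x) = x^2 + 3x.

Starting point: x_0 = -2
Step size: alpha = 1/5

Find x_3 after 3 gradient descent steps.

f(x) = x^2 + 3x, f'(x) = 2x + (3)
Step 1: f'(-2) = -1, x_1 = -2 - 1/5 * -1 = -9/5
Step 2: f'(-9/5) = -3/5, x_2 = -9/5 - 1/5 * -3/5 = -42/25
Step 3: f'(-42/25) = -9/25, x_3 = -42/25 - 1/5 * -9/25 = -201/125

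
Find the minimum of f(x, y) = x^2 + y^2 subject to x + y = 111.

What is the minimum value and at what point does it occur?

Substitute y = 111 - x into f(x,y) = x^2 + y^2:
g(x) = x^2 + (111 - x)^2 = 2x^2 - 222x + 12321
g'(x) = 4x - 222 = 0  =>  x = 111/2
y = 111 - 111/2 = 111/2
Minimum value = (111/2)^2 + (111/2)^2 = 12321/2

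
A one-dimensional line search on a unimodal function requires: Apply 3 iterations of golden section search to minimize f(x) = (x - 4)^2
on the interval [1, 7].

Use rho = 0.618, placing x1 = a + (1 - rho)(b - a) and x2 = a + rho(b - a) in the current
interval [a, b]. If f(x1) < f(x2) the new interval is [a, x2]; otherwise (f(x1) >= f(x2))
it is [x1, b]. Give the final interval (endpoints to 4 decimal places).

Golden section search for min of f(x) = (x - 4)^2 on [1, 7].
Each step: x1 = a + (1 - rho)(b - a), x2 = a + rho(b - a); if f(x1) < f(x2) keep [a, x2], otherwise keep [x1, b].
Step 1: [1.0000, 7.0000], x1=3.2920 (f=0.5013), x2=4.7080 (f=0.5013); f(x1) = f(x2) (tie, not '<') => keep [3.2920, 7.0000]
Step 2: [3.2920, 7.0000], x1=4.7085 (f=0.5019), x2=5.5835 (f=2.5076); f(x1) < f(x2) => keep [3.2920, 5.5835]
Step 3: [3.2920, 5.5835], x1=4.1674 (f=0.0280), x2=4.7082 (f=0.5015); f(x1) < f(x2) => keep [3.2920, 4.7082]
Final interval: [3.2920, 4.7082]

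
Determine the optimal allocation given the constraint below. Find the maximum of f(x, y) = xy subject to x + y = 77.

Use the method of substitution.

Substitute y = 77 - x into f(x,y) = xy:
g(x) = x(77 - x) = 77x - x^2
g'(x) = 77 - 2x = 0  =>  x = 77/2
y = 77 - 77/2 = 77/2
Maximum value = (77/2) * (77/2) = 5929/4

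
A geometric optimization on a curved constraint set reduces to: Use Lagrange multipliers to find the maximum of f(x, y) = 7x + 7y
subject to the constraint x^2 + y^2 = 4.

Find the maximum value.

Set up Lagrange conditions: grad f = lambda * grad g
  7 = 2*lambda*x
  7 = 2*lambda*y
From these: x/y = 7/7, so x = 7t, y = 7t for some t.
Substitute into constraint: (7t)^2 + (7t)^2 = 4
  t^2 * 98 = 4
  t = sqrt(4/98)
Maximum = 7*x + 7*y = (7^2 + 7^2)*t = 98 * sqrt(4/98) = sqrt(392)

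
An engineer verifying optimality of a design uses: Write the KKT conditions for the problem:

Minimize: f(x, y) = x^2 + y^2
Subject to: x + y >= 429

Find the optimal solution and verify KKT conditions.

KKT conditions for min x^2 + y^2 s.t. x + y >= 429:
Stationarity: 2x = mu, 2y = mu
So x = y = mu/2.
Complementary slackness: mu*(x + y - 429) = 0
Primal feasibility: x + y >= 429; dual feasibility: mu >= 0
If mu = 0 then x = y = 0, but 0 + 0 < 429 is infeasible, so the constraint is active.
Constraint active: x + y = 2*(mu/2) = 429 => mu = 429
x = y = 429/2, f = 184041/2
Verify: stationarity 2*(429/2) = 429 = mu; primal 429/2 + 429/2 = 429 >= 429; dual mu = 429 >= 0; complementary slackness 429*(429 - 429) = 0. All KKT conditions hold.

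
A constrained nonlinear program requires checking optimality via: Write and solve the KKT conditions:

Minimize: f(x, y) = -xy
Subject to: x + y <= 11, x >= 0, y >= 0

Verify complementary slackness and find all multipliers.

Problem: min -xy s.t. x + y <= 11 (multiplier lambda), x >= 0 (mu_x), y >= 0 (mu_y)
KKT stationarity: -y + lambda - mu_x = 0, -x + lambda - mu_y = 0, with lambda, mu_x, mu_y >= 0
Complementary slackness: lambda*(x + y - 11) = 0, mu_x*x = 0, mu_y*y = 0
If lambda = 0: y = -mu_x <= 0 and x = -mu_y <= 0 force x = y = 0 with f = 0; but x = y = 11/2 is feasible with f = -121/4 < 0, so this is not the minimum. Hence lambda > 0 and x + y = 11.
Try x > 0, y > 0 (so mu_x = mu_y = 0): y = lambda, x = lambda => x = y = lambda
x + y = 11 => 2*lambda = 11 => lambda = 11/2
x* = y* = 11/2 > 0, consistent with mu_x = mu_y = 0.
(Any feasible point with x = 0 or y = 0 has f = 0 > -121/4, so the minimum is not on those boundaries.)
min(-xy) = -121/4 (i.e. max xy = 121/4)
Multipliers: lambda = 11/2, mu_x = 0, mu_y = 0
Complementary slackness: lambda*(x + y - 11) = 11/2*(11/2 + 11/2 - 11) = 0, mu_x*x = 0*11/2 = 0, mu_y*y = 0*11/2 = 0. Satisfied.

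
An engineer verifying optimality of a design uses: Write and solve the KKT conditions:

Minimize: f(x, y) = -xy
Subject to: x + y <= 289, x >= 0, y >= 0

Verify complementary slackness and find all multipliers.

Problem: min -xy s.t. x + y <= 289 (multiplier lambda), x >= 0 (mu_x), y >= 0 (mu_y)
KKT stationarity: -y + lambda - mu_x = 0, -x + lambda - mu_y = 0, with lambda, mu_x, mu_y >= 0
Complementary slackness: lambda*(x + y - 289) = 0, mu_x*x = 0, mu_y*y = 0
If lambda = 0: y = -mu_x <= 0 and x = -mu_y <= 0 force x = y = 0 with f = 0; but x = y = 289/2 is feasible with f = -83521/4 < 0, so this is not the minimum. Hence lambda > 0 and x + y = 289.
Try x > 0, y > 0 (so mu_x = mu_y = 0): y = lambda, x = lambda => x = y = lambda
x + y = 289 => 2*lambda = 289 => lambda = 289/2
x* = y* = 289/2 > 0, consistent with mu_x = mu_y = 0.
(Any feasible point with x = 0 or y = 0 has f = 0 > -83521/4, so the minimum is not on those boundaries.)
min(-xy) = -83521/4 (i.e. max xy = 83521/4)
Multipliers: lambda = 289/2, mu_x = 0, mu_y = 0
Complementary slackness: lambda*(x + y - 289) = 289/2*(289/2 + 289/2 - 289) = 0, mu_x*x = 0*289/2 = 0, mu_y*y = 0*289/2 = 0. Satisfied.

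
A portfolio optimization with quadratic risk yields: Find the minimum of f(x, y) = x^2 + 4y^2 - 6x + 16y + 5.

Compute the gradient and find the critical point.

f(x,y) = x^2 + 4y^2 - 6x + 16y + 5
df/dx = 2x + (-6) = 0  =>  x = 3
df/dy = 8y + (16) = 0  =>  y = -2
f(3, -2) = 1*(3)^2 + 4*(-2)^2 + -6*(3) + 16*(-2) + 5 = -20
Hessian is diagonal with entries 2, 8 > 0, so this is a minimum.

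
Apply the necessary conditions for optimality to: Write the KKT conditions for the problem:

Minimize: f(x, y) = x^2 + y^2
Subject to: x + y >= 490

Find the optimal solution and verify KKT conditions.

KKT conditions for min x^2 + y^2 s.t. x + y >= 490:
Stationarity: 2x = mu, 2y = mu
So x = y = mu/2.
Complementary slackness: mu*(x + y - 490) = 0
Primal feasibility: x + y >= 490; dual feasibility: mu >= 0
If mu = 0 then x = y = 0, but 0 + 0 < 490 is infeasible, so the constraint is active.
Constraint active: x + y = 2*(mu/2) = 490 => mu = 490
x = y = 245, f = 120050
Verify: stationarity 2*245 = 490 = mu; primal 245 + 245 = 490 >= 490; dual mu = 490 >= 0; complementary slackness 490*(490 - 490) = 0. All KKT conditions hold.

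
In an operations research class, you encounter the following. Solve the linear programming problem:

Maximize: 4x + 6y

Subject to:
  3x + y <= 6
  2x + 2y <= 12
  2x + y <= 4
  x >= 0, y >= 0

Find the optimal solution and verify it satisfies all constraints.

Feasible vertices: (0, 0), (0, 4), (2, 0)
Objective 4x + 6y at each vertex:
  (0, 0): 0
  (0, 4): 24
  (2, 0): 8
Maximum is 24 at (0, 4).
Verify constraints at (x, y) = (0, 4):
  3*0 + 1*4 = 4 <= 6
  2*0 + 2*4 = 8 <= 12
  2*0 + 1*4 = 4 <= 4 (active)
  x = 0 >= 0, y = 4 >= 0. All constraints satisfied.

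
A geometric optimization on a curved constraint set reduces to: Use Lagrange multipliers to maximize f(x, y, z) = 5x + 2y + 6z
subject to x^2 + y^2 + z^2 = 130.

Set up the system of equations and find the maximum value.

Lagrange conditions: 5 = 2*lambda*x, 2 = 2*lambda*y, 6 = 2*lambda*z
So x:5 = y:2 = z:6, i.e. x = 5t, y = 2t, z = 6t
Constraint: t^2*(5^2 + 2^2 + 6^2) = 130
  t^2 * 65 = 130  =>  t = sqrt(2)
Maximum = 5*5t + 2*2t + 6*6t = 65*sqrt(2) = sqrt(8450)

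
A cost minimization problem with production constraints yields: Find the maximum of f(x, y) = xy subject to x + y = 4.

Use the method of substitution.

Substitute y = 4 - x into f(x,y) = xy:
g(x) = x(4 - x) = 4x - x^2
g'(x) = 4 - 2x = 0  =>  x = 2
y = 4 - 2 = 2
Maximum value = 2 * 2 = 4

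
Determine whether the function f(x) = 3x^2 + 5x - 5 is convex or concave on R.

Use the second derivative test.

f(x) = 3x^2 + 5x - 5
f'(x) = 6x + 5
f''(x) = 6
Since f''(x) = 6 > 0 for all x, f is convex on R.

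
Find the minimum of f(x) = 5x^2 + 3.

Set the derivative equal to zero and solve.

f(x) = 5x^2 + 3
f'(x) = 10x + (0) = 0
x = 0/10 = 0
f(0) = 3
Since f''(x) = 10 > 0, this is a minimum.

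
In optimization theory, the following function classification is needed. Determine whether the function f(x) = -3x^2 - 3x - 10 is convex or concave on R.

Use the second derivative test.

f(x) = -3x^2 - 3x - 10
f'(x) = -6x - 3
f''(x) = -6
Since f''(x) = -6 < 0 for all x, f is concave on R.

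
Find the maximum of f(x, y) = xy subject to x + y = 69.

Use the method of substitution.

Substitute y = 69 - x into f(x,y) = xy:
g(x) = x(69 - x) = 69x - x^2
g'(x) = 69 - 2x = 0  =>  x = 69/2
y = 69 - 69/2 = 69/2
Maximum value = (69/2) * (69/2) = 4761/4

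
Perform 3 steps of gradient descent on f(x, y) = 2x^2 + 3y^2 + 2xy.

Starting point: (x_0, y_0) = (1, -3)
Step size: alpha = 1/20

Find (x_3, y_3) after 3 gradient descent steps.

f(x,y) = 2x^2 + 3y^2 + 2xy
grad_x = 4x + 2y, grad_y = 6y + 2x
Step 1: grad = (-2, -16), (11/10, -11/5)
Step 2: grad = (0, -11), (11/10, -33/20)
Step 3: grad = (11/10, -77/10), (209/200, -253/200)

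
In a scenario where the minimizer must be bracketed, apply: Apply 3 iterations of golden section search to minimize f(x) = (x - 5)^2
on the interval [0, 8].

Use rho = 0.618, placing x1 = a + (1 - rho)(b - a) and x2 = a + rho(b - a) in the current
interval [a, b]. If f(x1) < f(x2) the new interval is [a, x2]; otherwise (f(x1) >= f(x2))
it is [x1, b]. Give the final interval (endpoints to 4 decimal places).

Golden section search for min of f(x) = (x - 5)^2 on [0, 8].
Each step: x1 = a + (1 - rho)(b - a), x2 = a + rho(b - a); if f(x1) < f(x2) keep [a, x2], otherwise keep [x1, b].
Step 1: [0.0000, 8.0000], x1=3.0560 (f=3.7791), x2=4.9440 (f=0.0031); f(x1) > f(x2) => keep [3.0560, 8.0000]
Step 2: [3.0560, 8.0000], x1=4.9446 (f=0.0031), x2=6.1114 (f=1.2352); f(x1) < f(x2) => keep [3.0560, 6.1114]
Step 3: [3.0560, 6.1114], x1=4.2232 (f=0.6035), x2=4.9442 (f=0.0031); f(x1) > f(x2) => keep [4.2232, 6.1114]
Final interval: [4.2232, 6.1114]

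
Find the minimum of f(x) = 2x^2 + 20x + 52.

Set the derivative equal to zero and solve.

f(x) = 2x^2 + 20x + 52
f'(x) = 4x + (20) = 0
x = -20/4 = -5
f(-5) = 2
Since f''(x) = 4 > 0, this is a minimum.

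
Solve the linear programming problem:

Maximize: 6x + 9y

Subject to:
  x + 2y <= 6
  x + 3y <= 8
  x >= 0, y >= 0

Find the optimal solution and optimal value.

Feasible vertices: (0, 0), (0, 8/3), (2, 2), (6, 0)
Objective 6x + 9y at each:
  (0, 0): 0
  (0, 8/3): 24
  (2, 2): 30
  (6, 0): 36
Maximum is 36 at (6, 0).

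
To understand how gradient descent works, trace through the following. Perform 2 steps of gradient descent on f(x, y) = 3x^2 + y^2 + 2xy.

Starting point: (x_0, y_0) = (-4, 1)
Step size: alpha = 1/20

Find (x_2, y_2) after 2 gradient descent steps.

f(x,y) = 3x^2 + y^2 + 2xy
grad_x = 6x + 2y, grad_y = 2y + 2x
Step 1: grad = (-22, -6), (-29/10, 13/10)
Step 2: grad = (-74/5, -16/5), (-54/25, 73/50)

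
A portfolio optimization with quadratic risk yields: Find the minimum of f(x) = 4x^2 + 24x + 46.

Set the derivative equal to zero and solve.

f(x) = 4x^2 + 24x + 46
f'(x) = 8x + (24) = 0
x = -24/8 = -3
f(-3) = 10
Since f''(x) = 8 > 0, this is a minimum.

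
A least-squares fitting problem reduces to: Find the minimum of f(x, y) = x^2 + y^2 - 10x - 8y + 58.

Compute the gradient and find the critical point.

f(x,y) = x^2 + y^2 - 10x - 8y + 58
df/dx = 2x + (-10) = 0  =>  x = 5
df/dy = 2y + (-8) = 0  =>  y = 4
f(5, 4) = 1*(5)^2 + 1*(4)^2 + -10*(5) + -8*(4) + 58 = 17
Hessian is diagonal with entries 2, 2 > 0, so this is a minimum.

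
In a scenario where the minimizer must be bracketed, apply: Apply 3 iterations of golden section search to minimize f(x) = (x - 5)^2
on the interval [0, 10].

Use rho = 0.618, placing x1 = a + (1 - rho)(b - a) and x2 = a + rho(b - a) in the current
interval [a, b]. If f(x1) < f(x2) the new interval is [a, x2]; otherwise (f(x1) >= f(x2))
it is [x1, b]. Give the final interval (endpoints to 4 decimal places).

Golden section search for min of f(x) = (x - 5)^2 on [0, 10].
Each step: x1 = a + (1 - rho)(b - a), x2 = a + rho(b - a); if f(x1) < f(x2) keep [a, x2], otherwise keep [x1, b].
Step 1: [0.0000, 10.0000], x1=3.8200 (f=1.3924), x2=6.1800 (f=1.3924); f(x1) = f(x2) (tie, not '<') => keep [3.8200, 10.0000]
Step 2: [3.8200, 10.0000], x1=6.1808 (f=1.3942), x2=7.6392 (f=6.9656); f(x1) < f(x2) => keep [3.8200, 7.6392]
Step 3: [3.8200, 7.6392], x1=5.2789 (f=0.0778), x2=6.1803 (f=1.3931); f(x1) < f(x2) => keep [3.8200, 6.1803]
Final interval: [3.8200, 6.1803]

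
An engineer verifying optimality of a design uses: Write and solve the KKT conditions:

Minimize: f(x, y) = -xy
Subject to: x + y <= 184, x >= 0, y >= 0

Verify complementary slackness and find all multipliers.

Problem: min -xy s.t. x + y <= 184 (multiplier lambda), x >= 0 (mu_x), y >= 0 (mu_y)
KKT stationarity: -y + lambda - mu_x = 0, -x + lambda - mu_y = 0, with lambda, mu_x, mu_y >= 0
Complementary slackness: lambda*(x + y - 184) = 0, mu_x*x = 0, mu_y*y = 0
If lambda = 0: y = -mu_x <= 0 and x = -mu_y <= 0 force x = y = 0 with f = 0; but x = y = 92 is feasible with f = -8464 < 0, so this is not the minimum. Hence lambda > 0 and x + y = 184.
Try x > 0, y > 0 (so mu_x = mu_y = 0): y = lambda, x = lambda => x = y = lambda
x + y = 184 => 2*lambda = 184 => lambda = 92
x* = y* = 92 > 0, consistent with mu_x = mu_y = 0.
(Any feasible point with x = 0 or y = 0 has f = 0 > -8464, so the minimum is not on those boundaries.)
min(-xy) = -8464 (i.e. max xy = 8464)
Multipliers: lambda = 92, mu_x = 0, mu_y = 0
Complementary slackness: lambda*(x + y - 184) = 92*(92 + 92 - 184) = 0, mu_x*x = 0*92 = 0, mu_y*y = 0*92 = 0. Satisfied.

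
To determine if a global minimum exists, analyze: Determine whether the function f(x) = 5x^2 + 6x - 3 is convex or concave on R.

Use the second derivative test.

f(x) = 5x^2 + 6x - 3
f'(x) = 10x + 6
f''(x) = 10
Since f''(x) = 10 > 0 for all x, f is convex on R.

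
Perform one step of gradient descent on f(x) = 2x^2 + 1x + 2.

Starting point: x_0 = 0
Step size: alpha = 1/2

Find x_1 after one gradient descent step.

f(x) = 2x^2 + 1x + 2
f'(x) = 4x + 1
f'(0) = 4*0 + (1) = 1
x_1 = x_0 - alpha * f'(x_0) = 0 - 1/2 * 1 = -1/2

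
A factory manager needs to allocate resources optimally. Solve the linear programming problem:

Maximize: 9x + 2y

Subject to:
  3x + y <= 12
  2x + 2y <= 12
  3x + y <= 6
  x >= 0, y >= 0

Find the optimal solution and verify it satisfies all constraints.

Feasible vertices: (0, 0), (0, 6), (2, 0)
Objective 9x + 2y at each vertex:
  (0, 0): 0
  (0, 6): 12
  (2, 0): 18
Maximum is 18 at (2, 0).
Verify constraints at (x, y) = (2, 0):
  3*2 + 1*0 = 6 <= 12
  2*2 + 2*0 = 4 <= 12
  3*2 + 1*0 = 6 <= 6 (active)
  x = 2 >= 0, y = 0 >= 0. All constraints satisfied.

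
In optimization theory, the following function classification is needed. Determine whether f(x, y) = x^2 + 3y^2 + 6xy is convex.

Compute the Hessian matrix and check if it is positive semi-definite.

f(x,y) = x^2 + 3y^2 + 6xy
Hessian H = [[2, 6], [6, 6]]
trace(H) = 8, det(H) = -24
Eigenvalues: (8 +/- sqrt(160)) / 2 = 10.32, -2.325
Since not both eigenvalues positive, f is neither convex nor concave.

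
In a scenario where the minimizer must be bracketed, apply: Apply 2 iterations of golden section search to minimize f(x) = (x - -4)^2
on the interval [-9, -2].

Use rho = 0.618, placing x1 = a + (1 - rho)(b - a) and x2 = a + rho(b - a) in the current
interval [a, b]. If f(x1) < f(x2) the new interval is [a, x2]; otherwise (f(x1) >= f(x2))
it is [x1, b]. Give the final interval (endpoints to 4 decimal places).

Golden section search for min of f(x) = (x - -4)^2 on [-9, -2].
Each step: x1 = a + (1 - rho)(b - a), x2 = a + rho(b - a); if f(x1) < f(x2) keep [a, x2], otherwise keep [x1, b].
Step 1: [-9.0000, -2.0000], x1=-6.3260 (f=5.4103), x2=-4.6740 (f=0.4543); f(x1) > f(x2) => keep [-6.3260, -2.0000]
Step 2: [-6.3260, -2.0000], x1=-4.6735 (f=0.4536), x2=-3.6525 (f=0.1207); f(x1) > f(x2) => keep [-4.6735, -2.0000]
Final interval: [-4.6735, -2.0000]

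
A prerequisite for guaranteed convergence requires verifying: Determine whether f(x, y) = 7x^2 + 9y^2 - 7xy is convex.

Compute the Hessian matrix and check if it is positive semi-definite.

f(x,y) = 7x^2 + 9y^2 - 7xy
Hessian H = [[14, -7], [-7, 18]]
trace(H) = 32, det(H) = 203
Eigenvalues: (32 +/- sqrt(212)) / 2 = 23.28, 8.72
Since both eigenvalues > 0, f is convex.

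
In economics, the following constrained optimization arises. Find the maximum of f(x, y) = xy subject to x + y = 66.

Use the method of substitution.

Substitute y = 66 - x into f(x,y) = xy:
g(x) = x(66 - x) = 66x - x^2
g'(x) = 66 - 2x = 0  =>  x = 33
y = 66 - 33 = 33
Maximum value = 33 * 33 = 1089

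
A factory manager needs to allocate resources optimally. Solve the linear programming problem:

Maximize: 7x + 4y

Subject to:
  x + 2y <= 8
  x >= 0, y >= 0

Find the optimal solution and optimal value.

The feasible region has vertices at [(0, 0), (8, 0), (0, 4)].
Checking objective 7x + 4y at each vertex:
  (0, 0): 7*0 + 4*0 = 0
  (8, 0): 7*8 + 4*0 = 56
  (0, 4): 7*0 + 4*4 = 16
Maximum is 56 at (8, 0).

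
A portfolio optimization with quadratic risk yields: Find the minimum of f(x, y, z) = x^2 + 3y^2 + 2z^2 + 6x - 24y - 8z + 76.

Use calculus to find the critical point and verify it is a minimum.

f(x,y,z) = x^2 + 3y^2 + 2z^2 + 6x - 24y - 8z + 76
df/dx = 2x + (6) = 0 => x = -3
df/dy = 6y + (-24) = 0 => y = 4
df/dz = 4z + (-8) = 0 => z = 2
f(-3,4,2) = 1*(-3)^2 + 3*(4)^2 + 2*(2)^2 + 6*(-3) + -24*(4) + -8*(2) + 76 = 11
Hessian is diagonal with entries 2, 6, 4 > 0, confirmed minimum.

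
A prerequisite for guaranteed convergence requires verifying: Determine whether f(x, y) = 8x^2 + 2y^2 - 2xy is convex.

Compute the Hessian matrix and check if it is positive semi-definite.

f(x,y) = 8x^2 + 2y^2 - 2xy
Hessian H = [[16, -2], [-2, 4]]
trace(H) = 20, det(H) = 60
Eigenvalues: (20 +/- sqrt(160)) / 2 = 16.32, 3.675
Since both eigenvalues > 0, f is convex.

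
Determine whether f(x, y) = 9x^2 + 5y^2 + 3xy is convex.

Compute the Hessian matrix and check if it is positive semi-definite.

f(x,y) = 9x^2 + 5y^2 + 3xy
Hessian H = [[18, 3], [3, 10]]
trace(H) = 28, det(H) = 171
Eigenvalues: (28 +/- sqrt(100)) / 2 = 19, 9
Since both eigenvalues > 0, f is convex.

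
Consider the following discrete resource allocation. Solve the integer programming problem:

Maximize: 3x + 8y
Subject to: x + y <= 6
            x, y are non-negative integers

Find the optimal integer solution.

Objective: 3x + 8y, constraint: x + y <= 6
Coefficient of y is 8 > coefficient of x is 3, so allocate the entire budget to y.
Optimal: x = 0, y = 6, value = 48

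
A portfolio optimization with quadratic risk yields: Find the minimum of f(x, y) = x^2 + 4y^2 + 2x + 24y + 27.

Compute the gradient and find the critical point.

f(x,y) = x^2 + 4y^2 + 2x + 24y + 27
df/dx = 2x + (2) = 0  =>  x = -1
df/dy = 8y + (24) = 0  =>  y = -3
f(-1, -3) = 1*(-1)^2 + 4*(-3)^2 + 2*(-1) + 24*(-3) + 27 = -10
Hessian is diagonal with entries 2, 8 > 0, so this is a minimum.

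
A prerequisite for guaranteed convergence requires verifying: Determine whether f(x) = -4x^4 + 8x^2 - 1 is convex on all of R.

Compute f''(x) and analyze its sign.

f(x) = -4x^4 + 8x^2 - 1
f'(x) = -16x^3 + 16x
f''(x) = -48x^2 + 16
f''(x) = -48x^2 + 16 -> -inf as |x| -> inf
Therefore, f is not globally convex on R.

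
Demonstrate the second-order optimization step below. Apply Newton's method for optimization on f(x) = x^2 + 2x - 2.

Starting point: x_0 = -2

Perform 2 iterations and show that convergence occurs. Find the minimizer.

f(x) = x^2 + 2x - 2, f'(x) = 2x + (2), f''(x) = 2
Step 1: f'(-2) = -2, x_1 = -2 - -2/2 = -1
Step 2: f'(-1) = 0, x_2 = -1 (converged)
Newton's method converges in 1 step for quadratics.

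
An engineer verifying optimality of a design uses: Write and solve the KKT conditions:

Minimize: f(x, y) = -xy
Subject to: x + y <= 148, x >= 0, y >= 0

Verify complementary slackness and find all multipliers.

Problem: min -xy s.t. x + y <= 148 (multiplier lambda), x >= 0 (mu_x), y >= 0 (mu_y)
KKT stationarity: -y + lambda - mu_x = 0, -x + lambda - mu_y = 0, with lambda, mu_x, mu_y >= 0
Complementary slackness: lambda*(x + y - 148) = 0, mu_x*x = 0, mu_y*y = 0
If lambda = 0: y = -mu_x <= 0 and x = -mu_y <= 0 force x = y = 0 with f = 0; but x = y = 74 is feasible with f = -5476 < 0, so this is not the minimum. Hence lambda > 0 and x + y = 148.
Try x > 0, y > 0 (so mu_x = mu_y = 0): y = lambda, x = lambda => x = y = lambda
x + y = 148 => 2*lambda = 148 => lambda = 74
x* = y* = 74 > 0, consistent with mu_x = mu_y = 0.
(Any feasible point with x = 0 or y = 0 has f = 0 > -5476, so the minimum is not on those boundaries.)
min(-xy) = -5476 (i.e. max xy = 5476)
Multipliers: lambda = 74, mu_x = 0, mu_y = 0
Complementary slackness: lambda*(x + y - 148) = 74*(74 + 74 - 148) = 0, mu_x*x = 0*74 = 0, mu_y*y = 0*74 = 0. Satisfied.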